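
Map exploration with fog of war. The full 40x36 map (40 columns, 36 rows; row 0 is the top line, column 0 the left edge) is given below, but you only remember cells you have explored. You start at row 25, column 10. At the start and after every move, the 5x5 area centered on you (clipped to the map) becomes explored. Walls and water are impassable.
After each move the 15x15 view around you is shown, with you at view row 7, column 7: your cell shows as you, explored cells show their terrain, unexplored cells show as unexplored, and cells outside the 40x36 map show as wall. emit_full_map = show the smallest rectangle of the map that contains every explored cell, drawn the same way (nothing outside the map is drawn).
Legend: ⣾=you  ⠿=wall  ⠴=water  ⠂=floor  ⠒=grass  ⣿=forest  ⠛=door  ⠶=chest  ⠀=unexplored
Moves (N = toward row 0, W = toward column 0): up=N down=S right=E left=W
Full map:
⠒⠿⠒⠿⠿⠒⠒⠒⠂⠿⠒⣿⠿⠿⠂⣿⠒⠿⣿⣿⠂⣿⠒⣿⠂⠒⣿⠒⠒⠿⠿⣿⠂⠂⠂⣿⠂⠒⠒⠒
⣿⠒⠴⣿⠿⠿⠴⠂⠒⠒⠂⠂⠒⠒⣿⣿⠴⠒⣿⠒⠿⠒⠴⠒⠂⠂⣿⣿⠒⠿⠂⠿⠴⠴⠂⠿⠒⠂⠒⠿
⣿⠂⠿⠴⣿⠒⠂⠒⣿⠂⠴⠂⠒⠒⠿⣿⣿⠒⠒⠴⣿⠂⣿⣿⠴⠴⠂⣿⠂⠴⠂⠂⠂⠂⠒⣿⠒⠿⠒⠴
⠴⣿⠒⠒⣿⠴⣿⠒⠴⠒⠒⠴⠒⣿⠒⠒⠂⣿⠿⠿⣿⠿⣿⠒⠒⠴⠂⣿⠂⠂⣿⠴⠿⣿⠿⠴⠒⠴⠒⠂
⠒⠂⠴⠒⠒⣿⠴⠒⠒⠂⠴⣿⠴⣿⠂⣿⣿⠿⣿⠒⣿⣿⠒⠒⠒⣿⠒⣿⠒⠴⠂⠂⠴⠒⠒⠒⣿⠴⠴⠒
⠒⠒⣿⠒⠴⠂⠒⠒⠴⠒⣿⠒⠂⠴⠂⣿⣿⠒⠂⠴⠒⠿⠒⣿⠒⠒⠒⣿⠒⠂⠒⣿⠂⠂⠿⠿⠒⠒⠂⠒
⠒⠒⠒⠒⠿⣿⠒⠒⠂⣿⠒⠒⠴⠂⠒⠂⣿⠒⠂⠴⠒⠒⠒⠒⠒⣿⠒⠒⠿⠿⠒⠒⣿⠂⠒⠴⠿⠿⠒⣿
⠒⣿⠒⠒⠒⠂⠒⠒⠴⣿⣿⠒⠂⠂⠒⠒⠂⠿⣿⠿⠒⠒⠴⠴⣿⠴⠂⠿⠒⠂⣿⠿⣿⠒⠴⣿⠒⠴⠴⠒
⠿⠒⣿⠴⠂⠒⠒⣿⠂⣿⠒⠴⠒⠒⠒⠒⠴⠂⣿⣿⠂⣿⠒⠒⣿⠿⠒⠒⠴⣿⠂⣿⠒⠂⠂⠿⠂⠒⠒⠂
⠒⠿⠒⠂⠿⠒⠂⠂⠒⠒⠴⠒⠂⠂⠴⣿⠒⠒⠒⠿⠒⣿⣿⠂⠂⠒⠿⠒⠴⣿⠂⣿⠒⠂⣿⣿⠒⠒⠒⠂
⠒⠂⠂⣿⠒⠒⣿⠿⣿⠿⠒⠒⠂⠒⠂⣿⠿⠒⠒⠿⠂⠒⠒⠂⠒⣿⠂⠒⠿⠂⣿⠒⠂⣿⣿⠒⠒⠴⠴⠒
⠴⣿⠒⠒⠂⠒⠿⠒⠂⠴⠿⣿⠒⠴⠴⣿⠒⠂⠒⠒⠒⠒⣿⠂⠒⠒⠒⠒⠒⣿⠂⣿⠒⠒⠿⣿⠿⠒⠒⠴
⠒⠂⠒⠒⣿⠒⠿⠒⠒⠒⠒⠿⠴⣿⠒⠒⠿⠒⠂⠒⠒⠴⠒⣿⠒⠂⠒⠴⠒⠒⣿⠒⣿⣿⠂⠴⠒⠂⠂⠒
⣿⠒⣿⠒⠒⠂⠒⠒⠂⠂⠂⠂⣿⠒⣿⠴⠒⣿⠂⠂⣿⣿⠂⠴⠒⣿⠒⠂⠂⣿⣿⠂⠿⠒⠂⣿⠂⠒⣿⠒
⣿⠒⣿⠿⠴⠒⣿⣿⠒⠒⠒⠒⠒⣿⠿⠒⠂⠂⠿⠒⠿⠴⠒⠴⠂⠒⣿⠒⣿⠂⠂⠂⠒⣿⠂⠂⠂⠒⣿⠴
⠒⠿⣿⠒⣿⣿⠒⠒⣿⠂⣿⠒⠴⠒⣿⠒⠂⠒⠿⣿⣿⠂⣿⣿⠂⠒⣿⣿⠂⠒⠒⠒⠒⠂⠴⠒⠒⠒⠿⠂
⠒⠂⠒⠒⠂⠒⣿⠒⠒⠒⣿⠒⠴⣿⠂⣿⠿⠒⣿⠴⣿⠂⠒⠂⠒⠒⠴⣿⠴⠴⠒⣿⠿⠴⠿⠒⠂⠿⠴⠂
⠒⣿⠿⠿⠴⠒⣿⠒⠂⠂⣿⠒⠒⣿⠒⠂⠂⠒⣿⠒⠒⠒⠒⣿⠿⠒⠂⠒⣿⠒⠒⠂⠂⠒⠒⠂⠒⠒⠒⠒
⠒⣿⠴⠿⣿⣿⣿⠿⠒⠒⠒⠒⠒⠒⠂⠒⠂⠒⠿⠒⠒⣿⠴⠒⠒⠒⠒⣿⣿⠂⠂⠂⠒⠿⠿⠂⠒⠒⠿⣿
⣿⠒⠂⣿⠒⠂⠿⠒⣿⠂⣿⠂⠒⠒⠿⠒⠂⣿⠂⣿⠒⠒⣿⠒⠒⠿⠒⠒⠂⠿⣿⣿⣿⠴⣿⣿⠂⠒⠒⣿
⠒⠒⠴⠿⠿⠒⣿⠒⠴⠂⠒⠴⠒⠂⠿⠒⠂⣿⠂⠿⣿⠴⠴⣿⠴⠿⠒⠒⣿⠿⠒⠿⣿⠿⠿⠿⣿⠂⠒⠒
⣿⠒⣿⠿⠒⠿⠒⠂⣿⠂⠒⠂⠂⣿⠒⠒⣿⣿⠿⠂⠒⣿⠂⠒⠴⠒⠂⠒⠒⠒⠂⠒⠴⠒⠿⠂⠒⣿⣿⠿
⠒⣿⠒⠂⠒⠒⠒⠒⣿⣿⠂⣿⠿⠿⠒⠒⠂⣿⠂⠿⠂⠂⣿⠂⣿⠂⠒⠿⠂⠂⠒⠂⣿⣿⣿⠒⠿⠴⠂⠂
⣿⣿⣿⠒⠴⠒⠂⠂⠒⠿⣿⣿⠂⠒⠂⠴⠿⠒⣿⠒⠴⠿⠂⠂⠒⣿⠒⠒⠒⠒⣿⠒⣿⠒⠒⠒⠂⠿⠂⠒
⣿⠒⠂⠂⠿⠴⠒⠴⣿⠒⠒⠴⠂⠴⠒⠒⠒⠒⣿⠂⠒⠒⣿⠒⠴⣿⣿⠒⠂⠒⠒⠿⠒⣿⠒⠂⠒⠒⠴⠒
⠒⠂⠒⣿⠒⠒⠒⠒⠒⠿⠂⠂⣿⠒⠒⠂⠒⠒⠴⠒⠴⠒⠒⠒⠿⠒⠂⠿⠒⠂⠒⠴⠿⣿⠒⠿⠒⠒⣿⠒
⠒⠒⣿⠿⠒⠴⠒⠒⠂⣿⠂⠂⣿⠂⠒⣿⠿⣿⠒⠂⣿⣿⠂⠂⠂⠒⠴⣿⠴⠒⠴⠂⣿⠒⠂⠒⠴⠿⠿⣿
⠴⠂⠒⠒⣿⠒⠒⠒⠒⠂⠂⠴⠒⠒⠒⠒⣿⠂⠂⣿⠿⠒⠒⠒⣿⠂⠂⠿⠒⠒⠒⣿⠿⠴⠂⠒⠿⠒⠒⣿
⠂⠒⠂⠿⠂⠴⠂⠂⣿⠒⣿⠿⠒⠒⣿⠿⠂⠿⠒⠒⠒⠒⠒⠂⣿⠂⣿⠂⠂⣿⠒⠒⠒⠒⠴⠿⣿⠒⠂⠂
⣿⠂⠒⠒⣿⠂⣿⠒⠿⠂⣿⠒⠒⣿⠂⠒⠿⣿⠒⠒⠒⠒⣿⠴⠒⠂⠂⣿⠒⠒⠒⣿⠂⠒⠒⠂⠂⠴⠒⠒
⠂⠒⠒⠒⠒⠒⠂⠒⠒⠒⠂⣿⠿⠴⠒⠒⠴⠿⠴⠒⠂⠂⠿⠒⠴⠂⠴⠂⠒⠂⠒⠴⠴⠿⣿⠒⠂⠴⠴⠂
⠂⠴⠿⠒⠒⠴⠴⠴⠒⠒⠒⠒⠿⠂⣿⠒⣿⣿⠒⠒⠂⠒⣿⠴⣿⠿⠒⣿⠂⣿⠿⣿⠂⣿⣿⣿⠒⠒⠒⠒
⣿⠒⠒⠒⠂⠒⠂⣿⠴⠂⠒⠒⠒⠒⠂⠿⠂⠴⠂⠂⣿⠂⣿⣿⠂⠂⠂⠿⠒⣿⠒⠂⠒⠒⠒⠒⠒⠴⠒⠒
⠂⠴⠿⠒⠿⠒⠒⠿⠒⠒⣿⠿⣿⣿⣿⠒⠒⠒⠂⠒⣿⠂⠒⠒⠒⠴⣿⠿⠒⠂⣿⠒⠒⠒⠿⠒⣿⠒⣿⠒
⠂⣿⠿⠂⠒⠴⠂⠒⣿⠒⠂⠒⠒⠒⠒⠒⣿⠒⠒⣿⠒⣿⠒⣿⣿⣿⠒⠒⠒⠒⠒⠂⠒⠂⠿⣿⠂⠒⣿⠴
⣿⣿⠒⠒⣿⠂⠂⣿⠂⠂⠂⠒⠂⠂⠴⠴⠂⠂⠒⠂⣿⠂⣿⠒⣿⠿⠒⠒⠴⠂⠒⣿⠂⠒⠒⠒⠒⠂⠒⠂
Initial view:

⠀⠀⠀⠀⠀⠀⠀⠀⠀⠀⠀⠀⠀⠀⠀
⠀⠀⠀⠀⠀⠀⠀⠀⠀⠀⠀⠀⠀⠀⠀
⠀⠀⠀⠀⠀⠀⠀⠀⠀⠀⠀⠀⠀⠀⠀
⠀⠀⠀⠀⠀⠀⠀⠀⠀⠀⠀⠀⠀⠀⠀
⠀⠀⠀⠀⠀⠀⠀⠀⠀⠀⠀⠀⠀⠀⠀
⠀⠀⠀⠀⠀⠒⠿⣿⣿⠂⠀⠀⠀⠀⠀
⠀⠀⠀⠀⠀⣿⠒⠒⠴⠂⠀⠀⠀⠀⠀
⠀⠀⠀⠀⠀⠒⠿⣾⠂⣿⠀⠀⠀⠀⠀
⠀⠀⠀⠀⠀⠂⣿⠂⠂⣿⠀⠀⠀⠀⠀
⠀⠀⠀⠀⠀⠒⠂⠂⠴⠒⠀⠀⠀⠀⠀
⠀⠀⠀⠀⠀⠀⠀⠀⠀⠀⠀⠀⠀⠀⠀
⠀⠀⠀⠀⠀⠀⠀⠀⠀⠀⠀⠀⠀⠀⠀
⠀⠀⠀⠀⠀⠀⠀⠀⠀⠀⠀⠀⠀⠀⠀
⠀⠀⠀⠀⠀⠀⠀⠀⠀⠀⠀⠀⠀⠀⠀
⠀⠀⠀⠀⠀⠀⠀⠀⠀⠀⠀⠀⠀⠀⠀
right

⠀⠀⠀⠀⠀⠀⠀⠀⠀⠀⠀⠀⠀⠀⠀
⠀⠀⠀⠀⠀⠀⠀⠀⠀⠀⠀⠀⠀⠀⠀
⠀⠀⠀⠀⠀⠀⠀⠀⠀⠀⠀⠀⠀⠀⠀
⠀⠀⠀⠀⠀⠀⠀⠀⠀⠀⠀⠀⠀⠀⠀
⠀⠀⠀⠀⠀⠀⠀⠀⠀⠀⠀⠀⠀⠀⠀
⠀⠀⠀⠀⠒⠿⣿⣿⠂⠒⠀⠀⠀⠀⠀
⠀⠀⠀⠀⣿⠒⠒⠴⠂⠴⠀⠀⠀⠀⠀
⠀⠀⠀⠀⠒⠿⠂⣾⣿⠒⠀⠀⠀⠀⠀
⠀⠀⠀⠀⠂⣿⠂⠂⣿⠂⠀⠀⠀⠀⠀
⠀⠀⠀⠀⠒⠂⠂⠴⠒⠒⠀⠀⠀⠀⠀
⠀⠀⠀⠀⠀⠀⠀⠀⠀⠀⠀⠀⠀⠀⠀
⠀⠀⠀⠀⠀⠀⠀⠀⠀⠀⠀⠀⠀⠀⠀
⠀⠀⠀⠀⠀⠀⠀⠀⠀⠀⠀⠀⠀⠀⠀
⠀⠀⠀⠀⠀⠀⠀⠀⠀⠀⠀⠀⠀⠀⠀
⠀⠀⠀⠀⠀⠀⠀⠀⠀⠀⠀⠀⠀⠀⠀

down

⠀⠀⠀⠀⠀⠀⠀⠀⠀⠀⠀⠀⠀⠀⠀
⠀⠀⠀⠀⠀⠀⠀⠀⠀⠀⠀⠀⠀⠀⠀
⠀⠀⠀⠀⠀⠀⠀⠀⠀⠀⠀⠀⠀⠀⠀
⠀⠀⠀⠀⠀⠀⠀⠀⠀⠀⠀⠀⠀⠀⠀
⠀⠀⠀⠀⠒⠿⣿⣿⠂⠒⠀⠀⠀⠀⠀
⠀⠀⠀⠀⣿⠒⠒⠴⠂⠴⠀⠀⠀⠀⠀
⠀⠀⠀⠀⠒⠿⠂⠂⣿⠒⠀⠀⠀⠀⠀
⠀⠀⠀⠀⠂⣿⠂⣾⣿⠂⠀⠀⠀⠀⠀
⠀⠀⠀⠀⠒⠂⠂⠴⠒⠒⠀⠀⠀⠀⠀
⠀⠀⠀⠀⠀⠒⣿⠿⠒⠒⠀⠀⠀⠀⠀
⠀⠀⠀⠀⠀⠀⠀⠀⠀⠀⠀⠀⠀⠀⠀
⠀⠀⠀⠀⠀⠀⠀⠀⠀⠀⠀⠀⠀⠀⠀
⠀⠀⠀⠀⠀⠀⠀⠀⠀⠀⠀⠀⠀⠀⠀
⠀⠀⠀⠀⠀⠀⠀⠀⠀⠀⠀⠀⠀⠀⠀
⠀⠀⠀⠀⠀⠀⠀⠀⠀⠀⠀⠀⠀⠀⠀

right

⠀⠀⠀⠀⠀⠀⠀⠀⠀⠀⠀⠀⠀⠀⠀
⠀⠀⠀⠀⠀⠀⠀⠀⠀⠀⠀⠀⠀⠀⠀
⠀⠀⠀⠀⠀⠀⠀⠀⠀⠀⠀⠀⠀⠀⠀
⠀⠀⠀⠀⠀⠀⠀⠀⠀⠀⠀⠀⠀⠀⠀
⠀⠀⠀⠒⠿⣿⣿⠂⠒⠀⠀⠀⠀⠀⠀
⠀⠀⠀⣿⠒⠒⠴⠂⠴⠒⠀⠀⠀⠀⠀
⠀⠀⠀⠒⠿⠂⠂⣿⠒⠒⠀⠀⠀⠀⠀
⠀⠀⠀⠂⣿⠂⠂⣾⠂⠒⠀⠀⠀⠀⠀
⠀⠀⠀⠒⠂⠂⠴⠒⠒⠒⠀⠀⠀⠀⠀
⠀⠀⠀⠀⠒⣿⠿⠒⠒⣿⠀⠀⠀⠀⠀
⠀⠀⠀⠀⠀⠀⠀⠀⠀⠀⠀⠀⠀⠀⠀
⠀⠀⠀⠀⠀⠀⠀⠀⠀⠀⠀⠀⠀⠀⠀
⠀⠀⠀⠀⠀⠀⠀⠀⠀⠀⠀⠀⠀⠀⠀
⠀⠀⠀⠀⠀⠀⠀⠀⠀⠀⠀⠀⠀⠀⠀
⠀⠀⠀⠀⠀⠀⠀⠀⠀⠀⠀⠀⠀⠀⠀

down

⠀⠀⠀⠀⠀⠀⠀⠀⠀⠀⠀⠀⠀⠀⠀
⠀⠀⠀⠀⠀⠀⠀⠀⠀⠀⠀⠀⠀⠀⠀
⠀⠀⠀⠀⠀⠀⠀⠀⠀⠀⠀⠀⠀⠀⠀
⠀⠀⠀⠒⠿⣿⣿⠂⠒⠀⠀⠀⠀⠀⠀
⠀⠀⠀⣿⠒⠒⠴⠂⠴⠒⠀⠀⠀⠀⠀
⠀⠀⠀⠒⠿⠂⠂⣿⠒⠒⠀⠀⠀⠀⠀
⠀⠀⠀⠂⣿⠂⠂⣿⠂⠒⠀⠀⠀⠀⠀
⠀⠀⠀⠒⠂⠂⠴⣾⠒⠒⠀⠀⠀⠀⠀
⠀⠀⠀⠀⠒⣿⠿⠒⠒⣿⠀⠀⠀⠀⠀
⠀⠀⠀⠀⠀⣿⠒⠒⣿⠂⠀⠀⠀⠀⠀
⠀⠀⠀⠀⠀⠀⠀⠀⠀⠀⠀⠀⠀⠀⠀
⠀⠀⠀⠀⠀⠀⠀⠀⠀⠀⠀⠀⠀⠀⠀
⠀⠀⠀⠀⠀⠀⠀⠀⠀⠀⠀⠀⠀⠀⠀
⠀⠀⠀⠀⠀⠀⠀⠀⠀⠀⠀⠀⠀⠀⠀
⠀⠀⠀⠀⠀⠀⠀⠀⠀⠀⠀⠀⠀⠀⠀

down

⠀⠀⠀⠀⠀⠀⠀⠀⠀⠀⠀⠀⠀⠀⠀
⠀⠀⠀⠀⠀⠀⠀⠀⠀⠀⠀⠀⠀⠀⠀
⠀⠀⠀⠒⠿⣿⣿⠂⠒⠀⠀⠀⠀⠀⠀
⠀⠀⠀⣿⠒⠒⠴⠂⠴⠒⠀⠀⠀⠀⠀
⠀⠀⠀⠒⠿⠂⠂⣿⠒⠒⠀⠀⠀⠀⠀
⠀⠀⠀⠂⣿⠂⠂⣿⠂⠒⠀⠀⠀⠀⠀
⠀⠀⠀⠒⠂⠂⠴⠒⠒⠒⠀⠀⠀⠀⠀
⠀⠀⠀⠀⠒⣿⠿⣾⠒⣿⠀⠀⠀⠀⠀
⠀⠀⠀⠀⠀⣿⠒⠒⣿⠂⠀⠀⠀⠀⠀
⠀⠀⠀⠀⠀⠂⣿⠿⠴⠒⠀⠀⠀⠀⠀
⠀⠀⠀⠀⠀⠀⠀⠀⠀⠀⠀⠀⠀⠀⠀
⠀⠀⠀⠀⠀⠀⠀⠀⠀⠀⠀⠀⠀⠀⠀
⠀⠀⠀⠀⠀⠀⠀⠀⠀⠀⠀⠀⠀⠀⠀
⠀⠀⠀⠀⠀⠀⠀⠀⠀⠀⠀⠀⠀⠀⠀
⠀⠀⠀⠀⠀⠀⠀⠀⠀⠀⠀⠀⠀⠀⠀

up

⠀⠀⠀⠀⠀⠀⠀⠀⠀⠀⠀⠀⠀⠀⠀
⠀⠀⠀⠀⠀⠀⠀⠀⠀⠀⠀⠀⠀⠀⠀
⠀⠀⠀⠀⠀⠀⠀⠀⠀⠀⠀⠀⠀⠀⠀
⠀⠀⠀⠒⠿⣿⣿⠂⠒⠀⠀⠀⠀⠀⠀
⠀⠀⠀⣿⠒⠒⠴⠂⠴⠒⠀⠀⠀⠀⠀
⠀⠀⠀⠒⠿⠂⠂⣿⠒⠒⠀⠀⠀⠀⠀
⠀⠀⠀⠂⣿⠂⠂⣿⠂⠒⠀⠀⠀⠀⠀
⠀⠀⠀⠒⠂⠂⠴⣾⠒⠒⠀⠀⠀⠀⠀
⠀⠀⠀⠀⠒⣿⠿⠒⠒⣿⠀⠀⠀⠀⠀
⠀⠀⠀⠀⠀⣿⠒⠒⣿⠂⠀⠀⠀⠀⠀
⠀⠀⠀⠀⠀⠂⣿⠿⠴⠒⠀⠀⠀⠀⠀
⠀⠀⠀⠀⠀⠀⠀⠀⠀⠀⠀⠀⠀⠀⠀
⠀⠀⠀⠀⠀⠀⠀⠀⠀⠀⠀⠀⠀⠀⠀
⠀⠀⠀⠀⠀⠀⠀⠀⠀⠀⠀⠀⠀⠀⠀
⠀⠀⠀⠀⠀⠀⠀⠀⠀⠀⠀⠀⠀⠀⠀

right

⠀⠀⠀⠀⠀⠀⠀⠀⠀⠀⠀⠀⠀⠀⠀
⠀⠀⠀⠀⠀⠀⠀⠀⠀⠀⠀⠀⠀⠀⠀
⠀⠀⠀⠀⠀⠀⠀⠀⠀⠀⠀⠀⠀⠀⠀
⠀⠀⠒⠿⣿⣿⠂⠒⠀⠀⠀⠀⠀⠀⠀
⠀⠀⣿⠒⠒⠴⠂⠴⠒⠀⠀⠀⠀⠀⠀
⠀⠀⠒⠿⠂⠂⣿⠒⠒⠂⠀⠀⠀⠀⠀
⠀⠀⠂⣿⠂⠂⣿⠂⠒⣿⠀⠀⠀⠀⠀
⠀⠀⠒⠂⠂⠴⠒⣾⠒⠒⠀⠀⠀⠀⠀
⠀⠀⠀⠒⣿⠿⠒⠒⣿⠿⠀⠀⠀⠀⠀
⠀⠀⠀⠀⣿⠒⠒⣿⠂⠒⠀⠀⠀⠀⠀
⠀⠀⠀⠀⠂⣿⠿⠴⠒⠀⠀⠀⠀⠀⠀
⠀⠀⠀⠀⠀⠀⠀⠀⠀⠀⠀⠀⠀⠀⠀
⠀⠀⠀⠀⠀⠀⠀⠀⠀⠀⠀⠀⠀⠀⠀
⠀⠀⠀⠀⠀⠀⠀⠀⠀⠀⠀⠀⠀⠀⠀
⠀⠀⠀⠀⠀⠀⠀⠀⠀⠀⠀⠀⠀⠀⠀

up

⠀⠀⠀⠀⠀⠀⠀⠀⠀⠀⠀⠀⠀⠀⠀
⠀⠀⠀⠀⠀⠀⠀⠀⠀⠀⠀⠀⠀⠀⠀
⠀⠀⠀⠀⠀⠀⠀⠀⠀⠀⠀⠀⠀⠀⠀
⠀⠀⠀⠀⠀⠀⠀⠀⠀⠀⠀⠀⠀⠀⠀
⠀⠀⠒⠿⣿⣿⠂⠒⠀⠀⠀⠀⠀⠀⠀
⠀⠀⣿⠒⠒⠴⠂⠴⠒⠒⠀⠀⠀⠀⠀
⠀⠀⠒⠿⠂⠂⣿⠒⠒⠂⠀⠀⠀⠀⠀
⠀⠀⠂⣿⠂⠂⣿⣾⠒⣿⠀⠀⠀⠀⠀
⠀⠀⠒⠂⠂⠴⠒⠒⠒⠒⠀⠀⠀⠀⠀
⠀⠀⠀⠒⣿⠿⠒⠒⣿⠿⠀⠀⠀⠀⠀
⠀⠀⠀⠀⣿⠒⠒⣿⠂⠒⠀⠀⠀⠀⠀
⠀⠀⠀⠀⠂⣿⠿⠴⠒⠀⠀⠀⠀⠀⠀
⠀⠀⠀⠀⠀⠀⠀⠀⠀⠀⠀⠀⠀⠀⠀
⠀⠀⠀⠀⠀⠀⠀⠀⠀⠀⠀⠀⠀⠀⠀
⠀⠀⠀⠀⠀⠀⠀⠀⠀⠀⠀⠀⠀⠀⠀

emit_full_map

⠒⠿⣿⣿⠂⠒⠀⠀
⣿⠒⠒⠴⠂⠴⠒⠒
⠒⠿⠂⠂⣿⠒⠒⠂
⠂⣿⠂⠂⣿⣾⠒⣿
⠒⠂⠂⠴⠒⠒⠒⠒
⠀⠒⣿⠿⠒⠒⣿⠿
⠀⠀⣿⠒⠒⣿⠂⠒
⠀⠀⠂⣿⠿⠴⠒⠀

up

⠀⠀⠀⠀⠀⠀⠀⠀⠀⠀⠀⠀⠀⠀⠀
⠀⠀⠀⠀⠀⠀⠀⠀⠀⠀⠀⠀⠀⠀⠀
⠀⠀⠀⠀⠀⠀⠀⠀⠀⠀⠀⠀⠀⠀⠀
⠀⠀⠀⠀⠀⠀⠀⠀⠀⠀⠀⠀⠀⠀⠀
⠀⠀⠀⠀⠀⠀⠀⠀⠀⠀⠀⠀⠀⠀⠀
⠀⠀⠒⠿⣿⣿⠂⠒⠂⠴⠀⠀⠀⠀⠀
⠀⠀⣿⠒⠒⠴⠂⠴⠒⠒⠀⠀⠀⠀⠀
⠀⠀⠒⠿⠂⠂⣿⣾⠒⠂⠀⠀⠀⠀⠀
⠀⠀⠂⣿⠂⠂⣿⠂⠒⣿⠀⠀⠀⠀⠀
⠀⠀⠒⠂⠂⠴⠒⠒⠒⠒⠀⠀⠀⠀⠀
⠀⠀⠀⠒⣿⠿⠒⠒⣿⠿⠀⠀⠀⠀⠀
⠀⠀⠀⠀⣿⠒⠒⣿⠂⠒⠀⠀⠀⠀⠀
⠀⠀⠀⠀⠂⣿⠿⠴⠒⠀⠀⠀⠀⠀⠀
⠀⠀⠀⠀⠀⠀⠀⠀⠀⠀⠀⠀⠀⠀⠀
⠀⠀⠀⠀⠀⠀⠀⠀⠀⠀⠀⠀⠀⠀⠀

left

⠀⠀⠀⠀⠀⠀⠀⠀⠀⠀⠀⠀⠀⠀⠀
⠀⠀⠀⠀⠀⠀⠀⠀⠀⠀⠀⠀⠀⠀⠀
⠀⠀⠀⠀⠀⠀⠀⠀⠀⠀⠀⠀⠀⠀⠀
⠀⠀⠀⠀⠀⠀⠀⠀⠀⠀⠀⠀⠀⠀⠀
⠀⠀⠀⠀⠀⠀⠀⠀⠀⠀⠀⠀⠀⠀⠀
⠀⠀⠀⠒⠿⣿⣿⠂⠒⠂⠴⠀⠀⠀⠀
⠀⠀⠀⣿⠒⠒⠴⠂⠴⠒⠒⠀⠀⠀⠀
⠀⠀⠀⠒⠿⠂⠂⣾⠒⠒⠂⠀⠀⠀⠀
⠀⠀⠀⠂⣿⠂⠂⣿⠂⠒⣿⠀⠀⠀⠀
⠀⠀⠀⠒⠂⠂⠴⠒⠒⠒⠒⠀⠀⠀⠀
⠀⠀⠀⠀⠒⣿⠿⠒⠒⣿⠿⠀⠀⠀⠀
⠀⠀⠀⠀⠀⣿⠒⠒⣿⠂⠒⠀⠀⠀⠀
⠀⠀⠀⠀⠀⠂⣿⠿⠴⠒⠀⠀⠀⠀⠀
⠀⠀⠀⠀⠀⠀⠀⠀⠀⠀⠀⠀⠀⠀⠀
⠀⠀⠀⠀⠀⠀⠀⠀⠀⠀⠀⠀⠀⠀⠀

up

⠀⠀⠀⠀⠀⠀⠀⠀⠀⠀⠀⠀⠀⠀⠀
⠀⠀⠀⠀⠀⠀⠀⠀⠀⠀⠀⠀⠀⠀⠀
⠀⠀⠀⠀⠀⠀⠀⠀⠀⠀⠀⠀⠀⠀⠀
⠀⠀⠀⠀⠀⠀⠀⠀⠀⠀⠀⠀⠀⠀⠀
⠀⠀⠀⠀⠀⠀⠀⠀⠀⠀⠀⠀⠀⠀⠀
⠀⠀⠀⠀⠀⠂⣿⠿⠿⠒⠀⠀⠀⠀⠀
⠀⠀⠀⠒⠿⣿⣿⠂⠒⠂⠴⠀⠀⠀⠀
⠀⠀⠀⣿⠒⠒⠴⣾⠴⠒⠒⠀⠀⠀⠀
⠀⠀⠀⠒⠿⠂⠂⣿⠒⠒⠂⠀⠀⠀⠀
⠀⠀⠀⠂⣿⠂⠂⣿⠂⠒⣿⠀⠀⠀⠀
⠀⠀⠀⠒⠂⠂⠴⠒⠒⠒⠒⠀⠀⠀⠀
⠀⠀⠀⠀⠒⣿⠿⠒⠒⣿⠿⠀⠀⠀⠀
⠀⠀⠀⠀⠀⣿⠒⠒⣿⠂⠒⠀⠀⠀⠀
⠀⠀⠀⠀⠀⠂⣿⠿⠴⠒⠀⠀⠀⠀⠀
⠀⠀⠀⠀⠀⠀⠀⠀⠀⠀⠀⠀⠀⠀⠀

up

⠀⠀⠀⠀⠀⠀⠀⠀⠀⠀⠀⠀⠀⠀⠀
⠀⠀⠀⠀⠀⠀⠀⠀⠀⠀⠀⠀⠀⠀⠀
⠀⠀⠀⠀⠀⠀⠀⠀⠀⠀⠀⠀⠀⠀⠀
⠀⠀⠀⠀⠀⠀⠀⠀⠀⠀⠀⠀⠀⠀⠀
⠀⠀⠀⠀⠀⠀⠀⠀⠀⠀⠀⠀⠀⠀⠀
⠀⠀⠀⠀⠀⠒⠂⠂⣿⠒⠀⠀⠀⠀⠀
⠀⠀⠀⠀⠀⠂⣿⠿⠿⠒⠀⠀⠀⠀⠀
⠀⠀⠀⠒⠿⣿⣿⣾⠒⠂⠴⠀⠀⠀⠀
⠀⠀⠀⣿⠒⠒⠴⠂⠴⠒⠒⠀⠀⠀⠀
⠀⠀⠀⠒⠿⠂⠂⣿⠒⠒⠂⠀⠀⠀⠀
⠀⠀⠀⠂⣿⠂⠂⣿⠂⠒⣿⠀⠀⠀⠀
⠀⠀⠀⠒⠂⠂⠴⠒⠒⠒⠒⠀⠀⠀⠀
⠀⠀⠀⠀⠒⣿⠿⠒⠒⣿⠿⠀⠀⠀⠀
⠀⠀⠀⠀⠀⣿⠒⠒⣿⠂⠒⠀⠀⠀⠀
⠀⠀⠀⠀⠀⠂⣿⠿⠴⠒⠀⠀⠀⠀⠀

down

⠀⠀⠀⠀⠀⠀⠀⠀⠀⠀⠀⠀⠀⠀⠀
⠀⠀⠀⠀⠀⠀⠀⠀⠀⠀⠀⠀⠀⠀⠀
⠀⠀⠀⠀⠀⠀⠀⠀⠀⠀⠀⠀⠀⠀⠀
⠀⠀⠀⠀⠀⠀⠀⠀⠀⠀⠀⠀⠀⠀⠀
⠀⠀⠀⠀⠀⠒⠂⠂⣿⠒⠀⠀⠀⠀⠀
⠀⠀⠀⠀⠀⠂⣿⠿⠿⠒⠀⠀⠀⠀⠀
⠀⠀⠀⠒⠿⣿⣿⠂⠒⠂⠴⠀⠀⠀⠀
⠀⠀⠀⣿⠒⠒⠴⣾⠴⠒⠒⠀⠀⠀⠀
⠀⠀⠀⠒⠿⠂⠂⣿⠒⠒⠂⠀⠀⠀⠀
⠀⠀⠀⠂⣿⠂⠂⣿⠂⠒⣿⠀⠀⠀⠀
⠀⠀⠀⠒⠂⠂⠴⠒⠒⠒⠒⠀⠀⠀⠀
⠀⠀⠀⠀⠒⣿⠿⠒⠒⣿⠿⠀⠀⠀⠀
⠀⠀⠀⠀⠀⣿⠒⠒⣿⠂⠒⠀⠀⠀⠀
⠀⠀⠀⠀⠀⠂⣿⠿⠴⠒⠀⠀⠀⠀⠀
⠀⠀⠀⠀⠀⠀⠀⠀⠀⠀⠀⠀⠀⠀⠀

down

⠀⠀⠀⠀⠀⠀⠀⠀⠀⠀⠀⠀⠀⠀⠀
⠀⠀⠀⠀⠀⠀⠀⠀⠀⠀⠀⠀⠀⠀⠀
⠀⠀⠀⠀⠀⠀⠀⠀⠀⠀⠀⠀⠀⠀⠀
⠀⠀⠀⠀⠀⠒⠂⠂⣿⠒⠀⠀⠀⠀⠀
⠀⠀⠀⠀⠀⠂⣿⠿⠿⠒⠀⠀⠀⠀⠀
⠀⠀⠀⠒⠿⣿⣿⠂⠒⠂⠴⠀⠀⠀⠀
⠀⠀⠀⣿⠒⠒⠴⠂⠴⠒⠒⠀⠀⠀⠀
⠀⠀⠀⠒⠿⠂⠂⣾⠒⠒⠂⠀⠀⠀⠀
⠀⠀⠀⠂⣿⠂⠂⣿⠂⠒⣿⠀⠀⠀⠀
⠀⠀⠀⠒⠂⠂⠴⠒⠒⠒⠒⠀⠀⠀⠀
⠀⠀⠀⠀⠒⣿⠿⠒⠒⣿⠿⠀⠀⠀⠀
⠀⠀⠀⠀⠀⣿⠒⠒⣿⠂⠒⠀⠀⠀⠀
⠀⠀⠀⠀⠀⠂⣿⠿⠴⠒⠀⠀⠀⠀⠀
⠀⠀⠀⠀⠀⠀⠀⠀⠀⠀⠀⠀⠀⠀⠀
⠀⠀⠀⠀⠀⠀⠀⠀⠀⠀⠀⠀⠀⠀⠀

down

⠀⠀⠀⠀⠀⠀⠀⠀⠀⠀⠀⠀⠀⠀⠀
⠀⠀⠀⠀⠀⠀⠀⠀⠀⠀⠀⠀⠀⠀⠀
⠀⠀⠀⠀⠀⠒⠂⠂⣿⠒⠀⠀⠀⠀⠀
⠀⠀⠀⠀⠀⠂⣿⠿⠿⠒⠀⠀⠀⠀⠀
⠀⠀⠀⠒⠿⣿⣿⠂⠒⠂⠴⠀⠀⠀⠀
⠀⠀⠀⣿⠒⠒⠴⠂⠴⠒⠒⠀⠀⠀⠀
⠀⠀⠀⠒⠿⠂⠂⣿⠒⠒⠂⠀⠀⠀⠀
⠀⠀⠀⠂⣿⠂⠂⣾⠂⠒⣿⠀⠀⠀⠀
⠀⠀⠀⠒⠂⠂⠴⠒⠒⠒⠒⠀⠀⠀⠀
⠀⠀⠀⠀⠒⣿⠿⠒⠒⣿⠿⠀⠀⠀⠀
⠀⠀⠀⠀⠀⣿⠒⠒⣿⠂⠒⠀⠀⠀⠀
⠀⠀⠀⠀⠀⠂⣿⠿⠴⠒⠀⠀⠀⠀⠀
⠀⠀⠀⠀⠀⠀⠀⠀⠀⠀⠀⠀⠀⠀⠀
⠀⠀⠀⠀⠀⠀⠀⠀⠀⠀⠀⠀⠀⠀⠀
⠀⠀⠀⠀⠀⠀⠀⠀⠀⠀⠀⠀⠀⠀⠀

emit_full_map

⠀⠀⠒⠂⠂⣿⠒⠀
⠀⠀⠂⣿⠿⠿⠒⠀
⠒⠿⣿⣿⠂⠒⠂⠴
⣿⠒⠒⠴⠂⠴⠒⠒
⠒⠿⠂⠂⣿⠒⠒⠂
⠂⣿⠂⠂⣾⠂⠒⣿
⠒⠂⠂⠴⠒⠒⠒⠒
⠀⠒⣿⠿⠒⠒⣿⠿
⠀⠀⣿⠒⠒⣿⠂⠒
⠀⠀⠂⣿⠿⠴⠒⠀


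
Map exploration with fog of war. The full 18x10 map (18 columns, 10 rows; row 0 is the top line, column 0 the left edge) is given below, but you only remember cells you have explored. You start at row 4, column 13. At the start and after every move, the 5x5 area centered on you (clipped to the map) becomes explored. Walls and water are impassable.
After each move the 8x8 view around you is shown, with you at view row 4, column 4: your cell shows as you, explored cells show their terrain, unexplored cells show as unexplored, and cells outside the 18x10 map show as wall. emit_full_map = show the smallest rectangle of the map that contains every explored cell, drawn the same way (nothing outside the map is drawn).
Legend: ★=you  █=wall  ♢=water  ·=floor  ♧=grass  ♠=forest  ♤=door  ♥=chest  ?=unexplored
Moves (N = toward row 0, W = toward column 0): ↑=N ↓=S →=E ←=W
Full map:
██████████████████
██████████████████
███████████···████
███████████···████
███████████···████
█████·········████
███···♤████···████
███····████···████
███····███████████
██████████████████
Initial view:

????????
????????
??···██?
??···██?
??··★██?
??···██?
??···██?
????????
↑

████████
????????
??█████?
??···██?
??··★██?
??···██?
??···██?
??···██?

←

████████
????????
??██████
??█···██
??█·★·██
??█···██
??····██
???···██

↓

????????
??██████
??█···██
??█···██
??█·★·██
??····██
??█···██
????????

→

????????
?██████?
?█···██?
?█···██?
?█··★██?
?····██?
?█···██?
????????

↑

████████
????????
?██████?
?█···██?
?█··★██?
?█···██?
?····██?
?█···██?

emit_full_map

██████
█···██
█··★██
█···██
····██
█···██

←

████████
????????
??██████
??█···██
??█·★·██
??█···██
??····██
??█···██

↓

????????
??██████
??█···██
??█···██
??█·★·██
??····██
??█···██
????????

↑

████████
????????
??██████
??█···██
??█·★·██
??█···██
??····██
??█···██

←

████████
????????
??██████
??██···█
??██★··█
??██···█
??·····█
???█···█

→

████████
????????
?███████
?██···██
?██·★·██
?██···██
?·····██
??█···██

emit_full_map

███████
██···██
██·★·██
██···██
·····██
?█···██


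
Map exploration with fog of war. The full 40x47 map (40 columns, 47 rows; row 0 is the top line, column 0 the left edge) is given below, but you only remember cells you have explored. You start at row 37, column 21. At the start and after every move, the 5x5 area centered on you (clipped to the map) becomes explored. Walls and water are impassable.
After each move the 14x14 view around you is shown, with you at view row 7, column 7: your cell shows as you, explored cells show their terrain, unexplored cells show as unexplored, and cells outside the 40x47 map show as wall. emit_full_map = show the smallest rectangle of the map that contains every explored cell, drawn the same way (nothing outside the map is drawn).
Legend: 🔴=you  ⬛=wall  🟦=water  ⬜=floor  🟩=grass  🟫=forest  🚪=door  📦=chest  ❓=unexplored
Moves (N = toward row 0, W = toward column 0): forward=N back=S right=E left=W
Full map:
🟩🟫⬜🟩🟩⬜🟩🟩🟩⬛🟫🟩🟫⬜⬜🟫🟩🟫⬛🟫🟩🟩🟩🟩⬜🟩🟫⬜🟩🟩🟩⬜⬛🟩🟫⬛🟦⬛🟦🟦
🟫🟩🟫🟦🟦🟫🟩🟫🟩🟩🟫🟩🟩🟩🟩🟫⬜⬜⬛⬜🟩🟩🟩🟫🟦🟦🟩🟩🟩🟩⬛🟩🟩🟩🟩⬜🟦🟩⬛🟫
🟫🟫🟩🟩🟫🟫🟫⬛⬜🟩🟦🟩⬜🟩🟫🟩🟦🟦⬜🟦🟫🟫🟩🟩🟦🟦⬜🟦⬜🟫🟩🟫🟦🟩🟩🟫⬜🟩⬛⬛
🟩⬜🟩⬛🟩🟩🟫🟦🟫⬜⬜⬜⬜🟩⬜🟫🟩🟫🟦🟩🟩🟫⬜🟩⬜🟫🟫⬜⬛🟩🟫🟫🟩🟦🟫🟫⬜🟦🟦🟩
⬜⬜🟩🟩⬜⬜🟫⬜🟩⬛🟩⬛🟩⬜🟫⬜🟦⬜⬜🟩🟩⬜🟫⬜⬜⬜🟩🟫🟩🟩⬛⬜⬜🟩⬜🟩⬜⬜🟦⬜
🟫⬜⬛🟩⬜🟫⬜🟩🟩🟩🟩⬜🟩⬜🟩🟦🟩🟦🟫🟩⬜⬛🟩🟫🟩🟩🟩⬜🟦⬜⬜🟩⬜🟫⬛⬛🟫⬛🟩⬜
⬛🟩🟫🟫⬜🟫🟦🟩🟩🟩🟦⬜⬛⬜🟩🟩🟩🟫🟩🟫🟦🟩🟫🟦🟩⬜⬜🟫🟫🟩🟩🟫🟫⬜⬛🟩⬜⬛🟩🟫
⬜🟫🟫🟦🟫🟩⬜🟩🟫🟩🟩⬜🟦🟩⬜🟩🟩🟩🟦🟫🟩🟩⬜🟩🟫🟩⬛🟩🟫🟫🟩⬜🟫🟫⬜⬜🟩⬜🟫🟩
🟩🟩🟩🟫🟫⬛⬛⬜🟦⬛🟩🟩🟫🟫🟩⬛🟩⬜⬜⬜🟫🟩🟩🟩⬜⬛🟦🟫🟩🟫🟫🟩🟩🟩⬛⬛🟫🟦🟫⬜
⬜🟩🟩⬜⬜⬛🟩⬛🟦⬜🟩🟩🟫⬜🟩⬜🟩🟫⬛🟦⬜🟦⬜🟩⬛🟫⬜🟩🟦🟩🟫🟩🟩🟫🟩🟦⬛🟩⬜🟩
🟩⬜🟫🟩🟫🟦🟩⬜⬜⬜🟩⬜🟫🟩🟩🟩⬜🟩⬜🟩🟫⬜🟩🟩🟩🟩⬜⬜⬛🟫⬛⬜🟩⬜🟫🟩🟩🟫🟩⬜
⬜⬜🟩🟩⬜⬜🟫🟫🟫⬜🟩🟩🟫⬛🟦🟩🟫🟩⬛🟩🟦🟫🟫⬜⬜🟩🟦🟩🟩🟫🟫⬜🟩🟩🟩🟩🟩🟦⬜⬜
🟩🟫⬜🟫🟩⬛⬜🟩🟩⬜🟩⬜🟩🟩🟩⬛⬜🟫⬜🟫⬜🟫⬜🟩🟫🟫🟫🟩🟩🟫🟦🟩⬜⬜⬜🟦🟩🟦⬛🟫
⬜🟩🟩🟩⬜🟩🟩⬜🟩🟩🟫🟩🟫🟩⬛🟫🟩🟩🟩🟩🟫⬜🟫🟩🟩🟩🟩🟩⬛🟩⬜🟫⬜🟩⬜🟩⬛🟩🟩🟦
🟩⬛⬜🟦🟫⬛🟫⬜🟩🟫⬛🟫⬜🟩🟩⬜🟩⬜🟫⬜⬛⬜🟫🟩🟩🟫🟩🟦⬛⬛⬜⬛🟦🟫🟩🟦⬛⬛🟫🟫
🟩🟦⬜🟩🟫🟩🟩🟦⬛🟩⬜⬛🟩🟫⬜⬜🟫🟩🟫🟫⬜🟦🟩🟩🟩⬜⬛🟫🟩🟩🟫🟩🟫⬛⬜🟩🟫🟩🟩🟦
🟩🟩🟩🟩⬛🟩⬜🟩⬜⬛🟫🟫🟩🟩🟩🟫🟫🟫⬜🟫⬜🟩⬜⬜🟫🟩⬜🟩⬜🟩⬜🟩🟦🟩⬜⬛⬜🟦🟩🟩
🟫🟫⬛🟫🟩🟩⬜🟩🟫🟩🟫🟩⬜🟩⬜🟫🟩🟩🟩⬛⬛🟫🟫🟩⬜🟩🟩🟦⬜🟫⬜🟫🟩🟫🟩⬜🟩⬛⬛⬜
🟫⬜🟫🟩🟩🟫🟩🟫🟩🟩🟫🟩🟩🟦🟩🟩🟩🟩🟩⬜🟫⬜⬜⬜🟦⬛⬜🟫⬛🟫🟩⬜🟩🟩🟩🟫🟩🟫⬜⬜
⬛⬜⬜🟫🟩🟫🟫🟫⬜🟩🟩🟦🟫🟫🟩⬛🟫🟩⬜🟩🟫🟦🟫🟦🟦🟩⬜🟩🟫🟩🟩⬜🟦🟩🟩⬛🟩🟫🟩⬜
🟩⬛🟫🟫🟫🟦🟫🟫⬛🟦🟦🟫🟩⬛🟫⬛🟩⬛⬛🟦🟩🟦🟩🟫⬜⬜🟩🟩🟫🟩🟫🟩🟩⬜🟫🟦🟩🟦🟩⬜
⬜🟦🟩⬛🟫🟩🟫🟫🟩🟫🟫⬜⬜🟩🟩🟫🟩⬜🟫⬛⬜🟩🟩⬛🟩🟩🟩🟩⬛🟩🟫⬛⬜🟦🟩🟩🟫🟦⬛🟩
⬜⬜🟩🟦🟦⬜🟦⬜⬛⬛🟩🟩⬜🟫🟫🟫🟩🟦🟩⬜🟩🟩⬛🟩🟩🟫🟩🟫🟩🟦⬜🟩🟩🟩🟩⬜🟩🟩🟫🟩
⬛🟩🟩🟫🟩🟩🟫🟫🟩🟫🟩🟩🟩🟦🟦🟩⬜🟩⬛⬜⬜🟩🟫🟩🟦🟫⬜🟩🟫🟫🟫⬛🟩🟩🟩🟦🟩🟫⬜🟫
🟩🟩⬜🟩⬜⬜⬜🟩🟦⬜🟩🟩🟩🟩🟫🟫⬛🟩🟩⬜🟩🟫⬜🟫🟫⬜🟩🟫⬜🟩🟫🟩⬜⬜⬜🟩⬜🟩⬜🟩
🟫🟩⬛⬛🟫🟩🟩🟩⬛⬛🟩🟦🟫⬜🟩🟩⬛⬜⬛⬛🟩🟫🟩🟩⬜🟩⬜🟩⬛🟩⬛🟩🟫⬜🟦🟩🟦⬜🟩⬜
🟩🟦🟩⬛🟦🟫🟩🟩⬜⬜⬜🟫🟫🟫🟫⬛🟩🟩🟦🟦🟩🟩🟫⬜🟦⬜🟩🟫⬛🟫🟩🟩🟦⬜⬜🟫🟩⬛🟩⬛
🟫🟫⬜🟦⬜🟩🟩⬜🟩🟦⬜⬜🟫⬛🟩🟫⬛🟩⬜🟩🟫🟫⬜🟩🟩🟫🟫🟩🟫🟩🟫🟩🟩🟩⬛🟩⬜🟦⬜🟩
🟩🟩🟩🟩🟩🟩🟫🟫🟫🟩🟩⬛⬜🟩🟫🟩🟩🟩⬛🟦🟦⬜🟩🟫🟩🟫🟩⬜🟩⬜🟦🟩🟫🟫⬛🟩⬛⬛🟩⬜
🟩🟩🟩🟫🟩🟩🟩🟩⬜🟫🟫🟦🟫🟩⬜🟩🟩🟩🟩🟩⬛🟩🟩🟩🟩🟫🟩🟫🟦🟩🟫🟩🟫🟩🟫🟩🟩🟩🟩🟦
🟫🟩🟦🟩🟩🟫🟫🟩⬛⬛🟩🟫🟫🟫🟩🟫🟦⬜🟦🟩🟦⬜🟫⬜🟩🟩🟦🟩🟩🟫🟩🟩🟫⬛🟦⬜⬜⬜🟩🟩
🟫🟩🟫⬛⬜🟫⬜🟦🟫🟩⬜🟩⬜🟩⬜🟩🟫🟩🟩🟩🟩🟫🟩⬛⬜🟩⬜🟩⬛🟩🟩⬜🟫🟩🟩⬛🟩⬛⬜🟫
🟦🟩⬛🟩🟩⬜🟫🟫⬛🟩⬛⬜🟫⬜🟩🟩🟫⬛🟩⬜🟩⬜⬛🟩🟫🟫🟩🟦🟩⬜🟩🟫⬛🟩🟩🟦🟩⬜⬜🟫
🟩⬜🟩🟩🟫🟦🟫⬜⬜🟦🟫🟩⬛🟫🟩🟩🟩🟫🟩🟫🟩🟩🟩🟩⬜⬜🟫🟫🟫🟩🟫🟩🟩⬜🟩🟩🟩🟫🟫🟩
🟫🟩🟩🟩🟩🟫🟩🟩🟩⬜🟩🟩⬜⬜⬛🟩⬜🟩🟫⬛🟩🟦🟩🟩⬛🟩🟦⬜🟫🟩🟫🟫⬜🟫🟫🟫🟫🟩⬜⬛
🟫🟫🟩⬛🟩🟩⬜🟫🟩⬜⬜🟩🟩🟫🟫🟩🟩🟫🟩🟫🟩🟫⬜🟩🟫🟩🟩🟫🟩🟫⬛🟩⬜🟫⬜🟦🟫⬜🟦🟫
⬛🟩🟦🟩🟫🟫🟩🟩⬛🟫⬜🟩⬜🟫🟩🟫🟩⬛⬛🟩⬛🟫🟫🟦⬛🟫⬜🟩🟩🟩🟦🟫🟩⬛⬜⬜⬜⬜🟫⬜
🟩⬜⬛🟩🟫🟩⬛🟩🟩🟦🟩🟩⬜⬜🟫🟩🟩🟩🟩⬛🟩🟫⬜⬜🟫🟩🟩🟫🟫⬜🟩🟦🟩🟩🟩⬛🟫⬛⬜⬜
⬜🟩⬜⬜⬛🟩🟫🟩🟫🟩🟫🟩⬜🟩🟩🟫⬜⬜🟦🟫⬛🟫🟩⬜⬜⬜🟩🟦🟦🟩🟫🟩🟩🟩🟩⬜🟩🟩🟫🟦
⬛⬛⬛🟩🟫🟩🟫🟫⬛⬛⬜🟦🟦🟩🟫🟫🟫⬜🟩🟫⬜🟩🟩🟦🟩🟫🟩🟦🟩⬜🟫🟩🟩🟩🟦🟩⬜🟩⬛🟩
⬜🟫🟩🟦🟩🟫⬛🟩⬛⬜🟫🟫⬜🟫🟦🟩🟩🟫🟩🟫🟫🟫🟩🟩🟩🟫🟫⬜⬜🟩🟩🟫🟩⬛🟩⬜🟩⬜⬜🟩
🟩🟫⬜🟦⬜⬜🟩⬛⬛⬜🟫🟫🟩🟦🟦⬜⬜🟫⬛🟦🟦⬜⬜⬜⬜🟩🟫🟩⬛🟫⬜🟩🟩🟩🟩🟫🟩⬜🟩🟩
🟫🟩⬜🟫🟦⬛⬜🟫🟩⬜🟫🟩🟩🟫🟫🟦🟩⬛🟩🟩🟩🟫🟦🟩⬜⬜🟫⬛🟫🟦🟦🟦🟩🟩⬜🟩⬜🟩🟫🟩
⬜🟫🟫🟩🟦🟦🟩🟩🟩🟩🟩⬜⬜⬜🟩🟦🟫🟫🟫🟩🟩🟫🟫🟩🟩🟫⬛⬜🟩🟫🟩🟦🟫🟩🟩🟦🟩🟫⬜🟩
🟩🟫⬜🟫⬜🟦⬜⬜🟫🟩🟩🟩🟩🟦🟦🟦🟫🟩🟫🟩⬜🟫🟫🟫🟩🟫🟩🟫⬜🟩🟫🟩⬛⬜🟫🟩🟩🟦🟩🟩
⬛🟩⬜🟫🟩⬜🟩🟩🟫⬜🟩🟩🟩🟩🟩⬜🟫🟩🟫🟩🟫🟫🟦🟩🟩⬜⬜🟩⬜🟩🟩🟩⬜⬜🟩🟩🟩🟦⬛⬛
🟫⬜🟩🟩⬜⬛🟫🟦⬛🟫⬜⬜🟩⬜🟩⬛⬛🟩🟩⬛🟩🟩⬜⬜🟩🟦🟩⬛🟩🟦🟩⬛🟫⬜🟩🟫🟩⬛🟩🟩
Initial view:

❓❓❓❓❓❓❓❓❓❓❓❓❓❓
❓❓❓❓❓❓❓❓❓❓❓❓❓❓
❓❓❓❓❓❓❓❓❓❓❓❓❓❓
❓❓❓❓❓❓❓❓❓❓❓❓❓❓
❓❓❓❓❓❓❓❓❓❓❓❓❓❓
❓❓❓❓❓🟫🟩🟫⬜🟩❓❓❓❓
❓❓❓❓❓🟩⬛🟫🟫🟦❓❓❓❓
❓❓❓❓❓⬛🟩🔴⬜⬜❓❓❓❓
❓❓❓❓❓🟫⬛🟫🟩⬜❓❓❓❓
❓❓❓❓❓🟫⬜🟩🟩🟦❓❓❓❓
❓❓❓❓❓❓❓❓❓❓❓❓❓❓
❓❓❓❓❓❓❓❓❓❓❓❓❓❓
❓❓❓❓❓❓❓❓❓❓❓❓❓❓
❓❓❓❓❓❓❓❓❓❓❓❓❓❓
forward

❓❓❓❓❓❓❓❓❓❓❓❓❓❓
❓❓❓❓❓❓❓❓❓❓❓❓❓❓
❓❓❓❓❓❓❓❓❓❓❓❓❓❓
❓❓❓❓❓❓❓❓❓❓❓❓❓❓
❓❓❓❓❓❓❓❓❓❓❓❓❓❓
❓❓❓❓❓⬛🟩🟦🟩🟩❓❓❓❓
❓❓❓❓❓🟫🟩🟫⬜🟩❓❓❓❓
❓❓❓❓❓🟩⬛🔴🟫🟦❓❓❓❓
❓❓❓❓❓⬛🟩🟫⬜⬜❓❓❓❓
❓❓❓❓❓🟫⬛🟫🟩⬜❓❓❓❓
❓❓❓❓❓🟫⬜🟩🟩🟦❓❓❓❓
❓❓❓❓❓❓❓❓❓❓❓❓❓❓
❓❓❓❓❓❓❓❓❓❓❓❓❓❓
❓❓❓❓❓❓❓❓❓❓❓❓❓❓

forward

❓❓❓❓❓❓❓❓❓❓❓❓❓❓
❓❓❓❓❓❓❓❓❓❓❓❓❓❓
❓❓❓❓❓❓❓❓❓❓❓❓❓❓
❓❓❓❓❓❓❓❓❓❓❓❓❓❓
❓❓❓❓❓❓❓❓❓❓❓❓❓❓
❓❓❓❓❓🟫🟩🟩🟩🟩❓❓❓❓
❓❓❓❓❓⬛🟩🟦🟩🟩❓❓❓❓
❓❓❓❓❓🟫🟩🔴⬜🟩❓❓❓❓
❓❓❓❓❓🟩⬛🟫🟫🟦❓❓❓❓
❓❓❓❓❓⬛🟩🟫⬜⬜❓❓❓❓
❓❓❓❓❓🟫⬛🟫🟩⬜❓❓❓❓
❓❓❓❓❓🟫⬜🟩🟩🟦❓❓❓❓
❓❓❓❓❓❓❓❓❓❓❓❓❓❓
❓❓❓❓❓❓❓❓❓❓❓❓❓❓

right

❓❓❓❓❓❓❓❓❓❓❓❓❓❓
❓❓❓❓❓❓❓❓❓❓❓❓❓❓
❓❓❓❓❓❓❓❓❓❓❓❓❓❓
❓❓❓❓❓❓❓❓❓❓❓❓❓❓
❓❓❓❓❓❓❓❓❓❓❓❓❓❓
❓❓❓❓🟫🟩🟩🟩🟩⬜❓❓❓❓
❓❓❓❓⬛🟩🟦🟩🟩⬛❓❓❓❓
❓❓❓❓🟫🟩🟫🔴🟩🟫❓❓❓❓
❓❓❓❓🟩⬛🟫🟫🟦⬛❓❓❓❓
❓❓❓❓⬛🟩🟫⬜⬜🟫❓❓❓❓
❓❓❓❓🟫⬛🟫🟩⬜❓❓❓❓❓
❓❓❓❓🟫⬜🟩🟩🟦❓❓❓❓❓
❓❓❓❓❓❓❓❓❓❓❓❓❓❓
❓❓❓❓❓❓❓❓❓❓❓❓❓❓

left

❓❓❓❓❓❓❓❓❓❓❓❓❓❓
❓❓❓❓❓❓❓❓❓❓❓❓❓❓
❓❓❓❓❓❓❓❓❓❓❓❓❓❓
❓❓❓❓❓❓❓❓❓❓❓❓❓❓
❓❓❓❓❓❓❓❓❓❓❓❓❓❓
❓❓❓❓❓🟫🟩🟩🟩🟩⬜❓❓❓
❓❓❓❓❓⬛🟩🟦🟩🟩⬛❓❓❓
❓❓❓❓❓🟫🟩🔴⬜🟩🟫❓❓❓
❓❓❓❓❓🟩⬛🟫🟫🟦⬛❓❓❓
❓❓❓❓❓⬛🟩🟫⬜⬜🟫❓❓❓
❓❓❓❓❓🟫⬛🟫🟩⬜❓❓❓❓
❓❓❓❓❓🟫⬜🟩🟩🟦❓❓❓❓
❓❓❓❓❓❓❓❓❓❓❓❓❓❓
❓❓❓❓❓❓❓❓❓❓❓❓❓❓

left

❓❓❓❓❓❓❓❓❓❓❓❓❓❓
❓❓❓❓❓❓❓❓❓❓❓❓❓❓
❓❓❓❓❓❓❓❓❓❓❓❓❓❓
❓❓❓❓❓❓❓❓❓❓❓❓❓❓
❓❓❓❓❓❓❓❓❓❓❓❓❓❓
❓❓❓❓❓🟩🟫🟩🟩🟩🟩⬜❓❓
❓❓❓❓❓🟫⬛🟩🟦🟩🟩⬛❓❓
❓❓❓❓❓🟩🟫🔴🟫⬜🟩🟫❓❓
❓❓❓❓❓⬛🟩⬛🟫🟫🟦⬛❓❓
❓❓❓❓❓🟩⬛🟩🟫⬜⬜🟫❓❓
❓❓❓❓❓❓🟫⬛🟫🟩⬜❓❓❓
❓❓❓❓❓❓🟫⬜🟩🟩🟦❓❓❓
❓❓❓❓❓❓❓❓❓❓❓❓❓❓
❓❓❓❓❓❓❓❓❓❓❓❓❓❓

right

❓❓❓❓❓❓❓❓❓❓❓❓❓❓
❓❓❓❓❓❓❓❓❓❓❓❓❓❓
❓❓❓❓❓❓❓❓❓❓❓❓❓❓
❓❓❓❓❓❓❓❓❓❓❓❓❓❓
❓❓❓❓❓❓❓❓❓❓❓❓❓❓
❓❓❓❓🟩🟫🟩🟩🟩🟩⬜❓❓❓
❓❓❓❓🟫⬛🟩🟦🟩🟩⬛❓❓❓
❓❓❓❓🟩🟫🟩🔴⬜🟩🟫❓❓❓
❓❓❓❓⬛🟩⬛🟫🟫🟦⬛❓❓❓
❓❓❓❓🟩⬛🟩🟫⬜⬜🟫❓❓❓
❓❓❓❓❓🟫⬛🟫🟩⬜❓❓❓❓
❓❓❓❓❓🟫⬜🟩🟩🟦❓❓❓❓
❓❓❓❓❓❓❓❓❓❓❓❓❓❓
❓❓❓❓❓❓❓❓❓❓❓❓❓❓

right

❓❓❓❓❓❓❓❓❓❓❓❓❓❓
❓❓❓❓❓❓❓❓❓❓❓❓❓❓
❓❓❓❓❓❓❓❓❓❓❓❓❓❓
❓❓❓❓❓❓❓❓❓❓❓❓❓❓
❓❓❓❓❓❓❓❓❓❓❓❓❓❓
❓❓❓🟩🟫🟩🟩🟩🟩⬜❓❓❓❓
❓❓❓🟫⬛🟩🟦🟩🟩⬛❓❓❓❓
❓❓❓🟩🟫🟩🟫🔴🟩🟫❓❓❓❓
❓❓❓⬛🟩⬛🟫🟫🟦⬛❓❓❓❓
❓❓❓🟩⬛🟩🟫⬜⬜🟫❓❓❓❓
❓❓❓❓🟫⬛🟫🟩⬜❓❓❓❓❓
❓❓❓❓🟫⬜🟩🟩🟦❓❓❓❓❓
❓❓❓❓❓❓❓❓❓❓❓❓❓❓
❓❓❓❓❓❓❓❓❓❓❓❓❓❓

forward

❓❓❓❓❓❓❓❓❓❓❓❓❓❓
❓❓❓❓❓❓❓❓❓❓❓❓❓❓
❓❓❓❓❓❓❓❓❓❓❓❓❓❓
❓❓❓❓❓❓❓❓❓❓❓❓❓❓
❓❓❓❓❓❓❓❓❓❓❓❓❓❓
❓❓❓❓❓🟩⬜⬛🟩🟫❓❓❓❓
❓❓❓🟩🟫🟩🟩🟩🟩⬜❓❓❓❓
❓❓❓🟫⬛🟩🟦🔴🟩⬛❓❓❓❓
❓❓❓🟩🟫🟩🟫⬜🟩🟫❓❓❓❓
❓❓❓⬛🟩⬛🟫🟫🟦⬛❓❓❓❓
❓❓❓🟩⬛🟩🟫⬜⬜🟫❓❓❓❓
❓❓❓❓🟫⬛🟫🟩⬜❓❓❓❓❓
❓❓❓❓🟫⬜🟩🟩🟦❓❓❓❓❓
❓❓❓❓❓❓❓❓❓❓❓❓❓❓

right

❓❓❓❓❓❓❓❓❓❓❓❓❓❓
❓❓❓❓❓❓❓❓❓❓❓❓❓❓
❓❓❓❓❓❓❓❓❓❓❓❓❓❓
❓❓❓❓❓❓❓❓❓❓❓❓❓❓
❓❓❓❓❓❓❓❓❓❓❓❓❓❓
❓❓❓❓🟩⬜⬛🟩🟫🟫❓❓❓❓
❓❓🟩🟫🟩🟩🟩🟩⬜⬜❓❓❓❓
❓❓🟫⬛🟩🟦🟩🔴⬛🟩❓❓❓❓
❓❓🟩🟫🟩🟫⬜🟩🟫🟩❓❓❓❓
❓❓⬛🟩⬛🟫🟫🟦⬛🟫❓❓❓❓
❓❓🟩⬛🟩🟫⬜⬜🟫❓❓❓❓❓
❓❓❓🟫⬛🟫🟩⬜❓❓❓❓❓❓
❓❓❓🟫⬜🟩🟩🟦❓❓❓❓❓❓
❓❓❓❓❓❓❓❓❓❓❓❓❓❓

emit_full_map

❓❓🟩⬜⬛🟩🟫🟫
🟩🟫🟩🟩🟩🟩⬜⬜
🟫⬛🟩🟦🟩🔴⬛🟩
🟩🟫🟩🟫⬜🟩🟫🟩
⬛🟩⬛🟫🟫🟦⬛🟫
🟩⬛🟩🟫⬜⬜🟫❓
❓🟫⬛🟫🟩⬜❓❓
❓🟫⬜🟩🟩🟦❓❓

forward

❓❓❓❓❓❓❓❓❓❓❓❓❓❓
❓❓❓❓❓❓❓❓❓❓❓❓❓❓
❓❓❓❓❓❓❓❓❓❓❓❓❓❓
❓❓❓❓❓❓❓❓❓❓❓❓❓❓
❓❓❓❓❓❓❓❓❓❓❓❓❓❓
❓❓❓❓❓🟫🟩⬛⬜🟩❓❓❓❓
❓❓❓❓🟩⬜⬛🟩🟫🟫❓❓❓❓
❓❓🟩🟫🟩🟩🟩🔴⬜⬜❓❓❓❓
❓❓🟫⬛🟩🟦🟩🟩⬛🟩❓❓❓❓
❓❓🟩🟫🟩🟫⬜🟩🟫🟩❓❓❓❓
❓❓⬛🟩⬛🟫🟫🟦⬛🟫❓❓❓❓
❓❓🟩⬛🟩🟫⬜⬜🟫❓❓❓❓❓
❓❓❓🟫⬛🟫🟩⬜❓❓❓❓❓❓
❓❓❓🟫⬜🟩🟩🟦❓❓❓❓❓❓

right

❓❓❓❓❓❓❓❓❓❓❓❓❓❓
❓❓❓❓❓❓❓❓❓❓❓❓❓❓
❓❓❓❓❓❓❓❓❓❓❓❓❓❓
❓❓❓❓❓❓❓❓❓❓❓❓❓❓
❓❓❓❓❓❓❓❓❓❓❓❓❓❓
❓❓❓❓🟫🟩⬛⬜🟩⬜❓❓❓❓
❓❓❓🟩⬜⬛🟩🟫🟫🟩❓❓❓❓
❓🟩🟫🟩🟩🟩🟩🔴⬜🟫❓❓❓❓
❓🟫⬛🟩🟦🟩🟩⬛🟩🟦❓❓❓❓
❓🟩🟫🟩🟫⬜🟩🟫🟩🟩❓❓❓❓
❓⬛🟩⬛🟫🟫🟦⬛🟫❓❓❓❓❓
❓🟩⬛🟩🟫⬜⬜🟫❓❓❓❓❓❓
❓❓🟫⬛🟫🟩⬜❓❓❓❓❓❓❓
❓❓🟫⬜🟩🟩🟦❓❓❓❓❓❓❓

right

❓❓❓❓❓❓❓❓❓❓❓❓❓❓
❓❓❓❓❓❓❓❓❓❓❓❓❓❓
❓❓❓❓❓❓❓❓❓❓❓❓❓❓
❓❓❓❓❓❓❓❓❓❓❓❓❓❓
❓❓❓❓❓❓❓❓❓❓❓❓❓❓
❓❓❓🟫🟩⬛⬜🟩⬜🟩❓❓❓❓
❓❓🟩⬜⬛🟩🟫🟫🟩🟦❓❓❓❓
🟩🟫🟩🟩🟩🟩⬜🔴🟫🟫❓❓❓❓
🟫⬛🟩🟦🟩🟩⬛🟩🟦⬜❓❓❓❓
🟩🟫🟩🟫⬜🟩🟫🟩🟩🟫❓❓❓❓
⬛🟩⬛🟫🟫🟦⬛🟫❓❓❓❓❓❓
🟩⬛🟩🟫⬜⬜🟫❓❓❓❓❓❓❓
❓🟫⬛🟫🟩⬜❓❓❓❓❓❓❓❓
❓🟫⬜🟩🟩🟦❓❓❓❓❓❓❓❓

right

❓❓❓❓❓❓❓❓❓❓❓❓❓❓
❓❓❓❓❓❓❓❓❓❓❓❓❓❓
❓❓❓❓❓❓❓❓❓❓❓❓❓❓
❓❓❓❓❓❓❓❓❓❓❓❓❓❓
❓❓❓❓❓❓❓❓❓❓❓❓❓❓
❓❓🟫🟩⬛⬜🟩⬜🟩⬛❓❓❓❓
❓🟩⬜⬛🟩🟫🟫🟩🟦🟩❓❓❓❓
🟫🟩🟩🟩🟩⬜⬜🔴🟫🟫❓❓❓❓
⬛🟩🟦🟩🟩⬛🟩🟦⬜🟫❓❓❓❓
🟫🟩🟫⬜🟩🟫🟩🟩🟫🟩❓❓❓❓
🟩⬛🟫🟫🟦⬛🟫❓❓❓❓❓❓❓
⬛🟩🟫⬜⬜🟫❓❓❓❓❓❓❓❓
🟫⬛🟫🟩⬜❓❓❓❓❓❓❓❓❓
🟫⬜🟩🟩🟦❓❓❓❓❓❓❓❓❓

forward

❓❓❓❓❓❓❓❓❓❓❓❓❓❓
❓❓❓❓❓❓❓❓❓❓❓❓❓❓
❓❓❓❓❓❓❓❓❓❓❓❓❓❓
❓❓❓❓❓❓❓❓❓❓❓❓❓❓
❓❓❓❓❓❓❓❓❓❓❓❓❓❓
❓❓❓❓❓🟩🟩🟦🟩🟩❓❓❓❓
❓❓🟫🟩⬛⬜🟩⬜🟩⬛❓❓❓❓
❓🟩⬜⬛🟩🟫🟫🔴🟦🟩❓❓❓❓
🟫🟩🟩🟩🟩⬜⬜🟫🟫🟫❓❓❓❓
⬛🟩🟦🟩🟩⬛🟩🟦⬜🟫❓❓❓❓
🟫🟩🟫⬜🟩🟫🟩🟩🟫🟩❓❓❓❓
🟩⬛🟫🟫🟦⬛🟫❓❓❓❓❓❓❓
⬛🟩🟫⬜⬜🟫❓❓❓❓❓❓❓❓
🟫⬛🟫🟩⬜❓❓❓❓❓❓❓❓❓

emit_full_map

❓❓❓❓❓❓🟩🟩🟦🟩🟩
❓❓❓🟫🟩⬛⬜🟩⬜🟩⬛
❓❓🟩⬜⬛🟩🟫🟫🔴🟦🟩
🟩🟫🟩🟩🟩🟩⬜⬜🟫🟫🟫
🟫⬛🟩🟦🟩🟩⬛🟩🟦⬜🟫
🟩🟫🟩🟫⬜🟩🟫🟩🟩🟫🟩
⬛🟩⬛🟫🟫🟦⬛🟫❓❓❓
🟩⬛🟩🟫⬜⬜🟫❓❓❓❓
❓🟫⬛🟫🟩⬜❓❓❓❓❓
❓🟫⬜🟩🟩🟦❓❓❓❓❓


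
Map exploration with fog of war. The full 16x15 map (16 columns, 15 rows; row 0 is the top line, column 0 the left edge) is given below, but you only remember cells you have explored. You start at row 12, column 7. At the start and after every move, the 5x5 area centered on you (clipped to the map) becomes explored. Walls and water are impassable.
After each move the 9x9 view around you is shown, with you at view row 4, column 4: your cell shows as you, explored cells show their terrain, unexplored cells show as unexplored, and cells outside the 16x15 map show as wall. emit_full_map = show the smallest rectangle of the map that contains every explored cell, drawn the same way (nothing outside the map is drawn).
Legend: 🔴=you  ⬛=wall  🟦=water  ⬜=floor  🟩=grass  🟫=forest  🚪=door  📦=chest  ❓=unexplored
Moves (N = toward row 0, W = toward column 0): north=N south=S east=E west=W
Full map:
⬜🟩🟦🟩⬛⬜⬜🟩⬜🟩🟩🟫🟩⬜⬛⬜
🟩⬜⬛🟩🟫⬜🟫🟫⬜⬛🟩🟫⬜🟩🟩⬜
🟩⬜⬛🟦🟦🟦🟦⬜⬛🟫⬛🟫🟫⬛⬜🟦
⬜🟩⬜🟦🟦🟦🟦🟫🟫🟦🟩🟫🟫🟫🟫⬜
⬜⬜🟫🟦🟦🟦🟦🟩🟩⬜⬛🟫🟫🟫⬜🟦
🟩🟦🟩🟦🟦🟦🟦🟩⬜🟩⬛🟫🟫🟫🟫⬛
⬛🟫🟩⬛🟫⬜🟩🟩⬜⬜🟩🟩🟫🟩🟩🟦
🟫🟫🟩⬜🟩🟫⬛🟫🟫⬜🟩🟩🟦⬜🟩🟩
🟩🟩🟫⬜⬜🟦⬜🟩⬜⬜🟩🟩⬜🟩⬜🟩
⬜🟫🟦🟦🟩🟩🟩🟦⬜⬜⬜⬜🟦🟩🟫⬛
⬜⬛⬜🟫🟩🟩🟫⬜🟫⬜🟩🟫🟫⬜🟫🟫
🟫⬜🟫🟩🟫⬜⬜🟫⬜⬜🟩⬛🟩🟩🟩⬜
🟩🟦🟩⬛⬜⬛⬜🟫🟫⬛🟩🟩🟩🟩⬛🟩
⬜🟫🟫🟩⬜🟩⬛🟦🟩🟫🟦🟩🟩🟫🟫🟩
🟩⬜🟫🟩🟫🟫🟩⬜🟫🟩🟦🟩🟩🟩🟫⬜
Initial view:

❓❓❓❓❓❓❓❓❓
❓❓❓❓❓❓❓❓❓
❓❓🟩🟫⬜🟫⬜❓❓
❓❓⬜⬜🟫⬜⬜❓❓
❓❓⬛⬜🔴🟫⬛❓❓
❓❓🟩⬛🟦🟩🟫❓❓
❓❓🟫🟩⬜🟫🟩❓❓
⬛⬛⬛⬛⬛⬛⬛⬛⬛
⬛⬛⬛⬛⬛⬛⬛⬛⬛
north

❓❓❓❓❓❓❓❓❓
❓❓❓❓❓❓❓❓❓
❓❓🟩🟩🟦⬜⬜❓❓
❓❓🟩🟫⬜🟫⬜❓❓
❓❓⬜⬜🔴⬜⬜❓❓
❓❓⬛⬜🟫🟫⬛❓❓
❓❓🟩⬛🟦🟩🟫❓❓
❓❓🟫🟩⬜🟫🟩❓❓
⬛⬛⬛⬛⬛⬛⬛⬛⬛

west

❓❓❓❓❓❓❓❓❓
❓❓❓❓❓❓❓❓❓
❓❓🟩🟩🟩🟦⬜⬜❓
❓❓🟩🟩🟫⬜🟫⬜❓
❓❓🟫⬜🔴🟫⬜⬜❓
❓❓⬜⬛⬜🟫🟫⬛❓
❓❓⬜🟩⬛🟦🟩🟫❓
❓❓❓🟫🟩⬜🟫🟩❓
⬛⬛⬛⬛⬛⬛⬛⬛⬛

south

❓❓❓❓❓❓❓❓❓
❓❓🟩🟩🟩🟦⬜⬜❓
❓❓🟩🟩🟫⬜🟫⬜❓
❓❓🟫⬜⬜🟫⬜⬜❓
❓❓⬜⬛🔴🟫🟫⬛❓
❓❓⬜🟩⬛🟦🟩🟫❓
❓❓🟫🟫🟩⬜🟫🟩❓
⬛⬛⬛⬛⬛⬛⬛⬛⬛
⬛⬛⬛⬛⬛⬛⬛⬛⬛

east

❓❓❓❓❓❓❓❓❓
❓🟩🟩🟩🟦⬜⬜❓❓
❓🟩🟩🟫⬜🟫⬜❓❓
❓🟫⬜⬜🟫⬜⬜❓❓
❓⬜⬛⬜🔴🟫⬛❓❓
❓⬜🟩⬛🟦🟩🟫❓❓
❓🟫🟫🟩⬜🟫🟩❓❓
⬛⬛⬛⬛⬛⬛⬛⬛⬛
⬛⬛⬛⬛⬛⬛⬛⬛⬛

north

❓❓❓❓❓❓❓❓❓
❓❓❓❓❓❓❓❓❓
❓🟩🟩🟩🟦⬜⬜❓❓
❓🟩🟩🟫⬜🟫⬜❓❓
❓🟫⬜⬜🔴⬜⬜❓❓
❓⬜⬛⬜🟫🟫⬛❓❓
❓⬜🟩⬛🟦🟩🟫❓❓
❓🟫🟫🟩⬜🟫🟩❓❓
⬛⬛⬛⬛⬛⬛⬛⬛⬛

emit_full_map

🟩🟩🟩🟦⬜⬜
🟩🟩🟫⬜🟫⬜
🟫⬜⬜🔴⬜⬜
⬜⬛⬜🟫🟫⬛
⬜🟩⬛🟦🟩🟫
🟫🟫🟩⬜🟫🟩

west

❓❓❓❓❓❓❓❓❓
❓❓❓❓❓❓❓❓❓
❓❓🟩🟩🟩🟦⬜⬜❓
❓❓🟩🟩🟫⬜🟫⬜❓
❓❓🟫⬜🔴🟫⬜⬜❓
❓❓⬜⬛⬜🟫🟫⬛❓
❓❓⬜🟩⬛🟦🟩🟫❓
❓❓🟫🟫🟩⬜🟫🟩❓
⬛⬛⬛⬛⬛⬛⬛⬛⬛

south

❓❓❓❓❓❓❓❓❓
❓❓🟩🟩🟩🟦⬜⬜❓
❓❓🟩🟩🟫⬜🟫⬜❓
❓❓🟫⬜⬜🟫⬜⬜❓
❓❓⬜⬛🔴🟫🟫⬛❓
❓❓⬜🟩⬛🟦🟩🟫❓
❓❓🟫🟫🟩⬜🟫🟩❓
⬛⬛⬛⬛⬛⬛⬛⬛⬛
⬛⬛⬛⬛⬛⬛⬛⬛⬛

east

❓❓❓❓❓❓❓❓❓
❓🟩🟩🟩🟦⬜⬜❓❓
❓🟩🟩🟫⬜🟫⬜❓❓
❓🟫⬜⬜🟫⬜⬜❓❓
❓⬜⬛⬜🔴🟫⬛❓❓
❓⬜🟩⬛🟦🟩🟫❓❓
❓🟫🟫🟩⬜🟫🟩❓❓
⬛⬛⬛⬛⬛⬛⬛⬛⬛
⬛⬛⬛⬛⬛⬛⬛⬛⬛
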